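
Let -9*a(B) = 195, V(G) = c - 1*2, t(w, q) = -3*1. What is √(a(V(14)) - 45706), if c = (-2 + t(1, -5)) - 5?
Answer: I*√411549/3 ≈ 213.84*I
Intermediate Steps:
t(w, q) = -3
c = -10 (c = (-2 - 3) - 5 = -5 - 5 = -10)
V(G) = -12 (V(G) = -10 - 1*2 = -10 - 2 = -12)
a(B) = -65/3 (a(B) = -⅑*195 = -65/3)
√(a(V(14)) - 45706) = √(-65/3 - 45706) = √(-137183/3) = I*√411549/3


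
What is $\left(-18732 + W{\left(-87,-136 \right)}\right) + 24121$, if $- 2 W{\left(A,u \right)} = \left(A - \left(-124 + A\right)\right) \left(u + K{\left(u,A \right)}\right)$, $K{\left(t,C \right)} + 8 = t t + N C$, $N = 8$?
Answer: $-1089283$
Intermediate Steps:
$K{\left(t,C \right)} = -8 + t^{2} + 8 C$ ($K{\left(t,C \right)} = -8 + \left(t t + 8 C\right) = -8 + \left(t^{2} + 8 C\right) = -8 + t^{2} + 8 C$)
$W{\left(A,u \right)} = 496 - 496 A - 62 u - 62 u^{2}$ ($W{\left(A,u \right)} = - \frac{\left(A - \left(-124 + A\right)\right) \left(u + \left(-8 + u^{2} + 8 A\right)\right)}{2} = - \frac{124 \left(-8 + u + u^{2} + 8 A\right)}{2} = - \frac{-992 + 124 u + 124 u^{2} + 992 A}{2} = 496 - 496 A - 62 u - 62 u^{2}$)
$\left(-18732 + W{\left(-87,-136 \right)}\right) + 24121 = \left(-18732 - \left(-52080 + 1146752\right)\right) + 24121 = \left(-18732 + \left(496 + 43152 + 8432 - 1146752\right)\right) + 24121 = \left(-18732 - 1094672\right) + 24121 = -1113404 + 24121 = -1089283$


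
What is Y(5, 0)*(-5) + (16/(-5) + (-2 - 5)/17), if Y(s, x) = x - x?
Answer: -307/85 ≈ -3.6118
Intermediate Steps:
Y(s, x) = 0
Y(5, 0)*(-5) + (16/(-5) + (-2 - 5)/17) = 0*(-5) + (16/(-5) + (-2 - 5)/17) = 0 + (16*(-1/5) - 7*1/17) = 0 + (-16/5 - 7/17) = 0 - 307/85 = -307/85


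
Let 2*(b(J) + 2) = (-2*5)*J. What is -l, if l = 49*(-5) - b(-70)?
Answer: 593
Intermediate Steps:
b(J) = -2 - 5*J (b(J) = -2 + ((-2*5)*J)/2 = -2 + (-10*J)/2 = -2 - 5*J)
l = -593 (l = 49*(-5) - (-2 - 5*(-70)) = -245 - (-2 + 350) = -245 - 1*348 = -245 - 348 = -593)
-l = -1*(-593) = 593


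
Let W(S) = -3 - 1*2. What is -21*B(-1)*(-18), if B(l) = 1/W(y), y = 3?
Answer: -378/5 ≈ -75.600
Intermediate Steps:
W(S) = -5 (W(S) = -3 - 2 = -5)
B(l) = -1/5 (B(l) = 1/(-5) = -1/5)
-21*B(-1)*(-18) = -21*(-1/5)*(-18) = (21/5)*(-18) = -378/5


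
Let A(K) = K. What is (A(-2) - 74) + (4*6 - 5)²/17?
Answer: -931/17 ≈ -54.765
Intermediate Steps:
(A(-2) - 74) + (4*6 - 5)²/17 = (-2 - 74) + (4*6 - 5)²/17 = -76 + (24 - 5)²*(1/17) = -76 + 19²*(1/17) = -76 + 361*(1/17) = -76 + 361/17 = -931/17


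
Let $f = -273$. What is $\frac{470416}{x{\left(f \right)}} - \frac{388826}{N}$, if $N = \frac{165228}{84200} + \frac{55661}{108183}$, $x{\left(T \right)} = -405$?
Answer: $- \frac{361262536649069596}{2284353588555} \approx -1.5815 \cdot 10^{5}$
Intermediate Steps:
$N = \frac{5640379231}{2277252150}$ ($N = 165228 \cdot \frac{1}{84200} + 55661 \cdot \frac{1}{108183} = \frac{41307}{21050} + \frac{55661}{108183} = \frac{5640379231}{2277252150} \approx 2.4768$)
$\frac{470416}{x{\left(f \right)}} - \frac{388826}{N} = \frac{470416}{-405} - \frac{388826}{\frac{5640379231}{2277252150}} = 470416 \left(- \frac{1}{405}\right) - \frac{885454844475900}{5640379231} = - \frac{470416}{405} - \frac{885454844475900}{5640379231} = - \frac{361262536649069596}{2284353588555}$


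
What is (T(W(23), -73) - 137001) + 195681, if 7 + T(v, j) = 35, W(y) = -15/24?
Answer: 58708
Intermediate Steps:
W(y) = -5/8 (W(y) = -15*1/24 = -5/8)
T(v, j) = 28 (T(v, j) = -7 + 35 = 28)
(T(W(23), -73) - 137001) + 195681 = (28 - 137001) + 195681 = -136973 + 195681 = 58708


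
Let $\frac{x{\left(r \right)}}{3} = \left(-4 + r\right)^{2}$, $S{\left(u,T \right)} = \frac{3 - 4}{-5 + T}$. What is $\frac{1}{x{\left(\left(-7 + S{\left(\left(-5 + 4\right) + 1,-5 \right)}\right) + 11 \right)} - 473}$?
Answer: $- \frac{100}{47297} \approx -0.0021143$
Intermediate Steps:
$S{\left(u,T \right)} = - \frac{1}{-5 + T}$
$x{\left(r \right)} = 3 \left(-4 + r\right)^{2}$
$\frac{1}{x{\left(\left(-7 + S{\left(\left(-5 + 4\right) + 1,-5 \right)}\right) + 11 \right)} - 473} = \frac{1}{3 \left(-4 + \left(\left(-7 - \frac{1}{-5 - 5}\right) + 11\right)\right)^{2} - 473} = \frac{1}{3 \left(-4 + \left(\left(-7 - \frac{1}{-10}\right) + 11\right)\right)^{2} - 473} = \frac{1}{3 \left(-4 + \left(\left(-7 - - \frac{1}{10}\right) + 11\right)\right)^{2} - 473} = \frac{1}{3 \left(-4 + \left(\left(-7 + \frac{1}{10}\right) + 11\right)\right)^{2} - 473} = \frac{1}{3 \left(-4 + \left(- \frac{69}{10} + 11\right)\right)^{2} - 473} = \frac{1}{3 \left(-4 + \frac{41}{10}\right)^{2} - 473} = \frac{1}{\frac{3}{100} - 473} = \frac{1}{- \frac{47297}{100}} = - \frac{100}{47297}$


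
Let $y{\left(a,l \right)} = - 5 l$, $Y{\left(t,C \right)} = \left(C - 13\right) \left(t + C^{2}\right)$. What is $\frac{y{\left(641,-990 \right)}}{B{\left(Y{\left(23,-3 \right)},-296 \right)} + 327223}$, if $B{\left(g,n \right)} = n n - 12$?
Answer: $\frac{4950}{414827} \approx 0.011933$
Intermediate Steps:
$Y{\left(t,C \right)} = \left(-13 + C\right) \left(t + C^{2}\right)$
$B{\left(g,n \right)} = -12 + n^{2}$ ($B{\left(g,n \right)} = n^{2} - 12 = -12 + n^{2}$)
$\frac{y{\left(641,-990 \right)}}{B{\left(Y{\left(23,-3 \right)},-296 \right)} + 327223} = \frac{\left(-5\right) \left(-990\right)}{\left(-12 + \left(-296\right)^{2}\right) + 327223} = \frac{4950}{\left(-12 + 87616\right) + 327223} = \frac{4950}{87604 + 327223} = \frac{4950}{414827}$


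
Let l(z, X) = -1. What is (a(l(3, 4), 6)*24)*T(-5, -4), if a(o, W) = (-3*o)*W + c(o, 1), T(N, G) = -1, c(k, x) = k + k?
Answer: -384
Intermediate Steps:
c(k, x) = 2*k
a(o, W) = 2*o - 3*W*o (a(o, W) = (-3*o)*W + 2*o = -3*W*o + 2*o = 2*o - 3*W*o)
(a(l(3, 4), 6)*24)*T(-5, -4) = (-(2 - 3*6)*24)*(-1) = (-(2 - 18)*24)*(-1) = (-1*(-16)*24)*(-1) = (16*24)*(-1) = 384*(-1) = -384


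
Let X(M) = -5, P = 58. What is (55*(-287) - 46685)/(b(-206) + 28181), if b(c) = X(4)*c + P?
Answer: -62470/29269 ≈ -2.1343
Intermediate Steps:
b(c) = 58 - 5*c (b(c) = -5*c + 58 = 58 - 5*c)
(55*(-287) - 46685)/(b(-206) + 28181) = (55*(-287) - 46685)/((58 - 5*(-206)) + 28181) = (-15785 - 46685)/((58 + 1030) + 28181) = -62470/(1088 + 28181) = -62470/29269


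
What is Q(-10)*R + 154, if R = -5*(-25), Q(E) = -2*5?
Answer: -1096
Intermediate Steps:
Q(E) = -10
R = 125
Q(-10)*R + 154 = -10*125 + 154 = -1250 + 154 = -1096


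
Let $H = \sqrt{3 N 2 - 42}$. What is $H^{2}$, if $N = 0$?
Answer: $-42$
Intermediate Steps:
$H = i \sqrt{42}$ ($H = \sqrt{3 \cdot 0 \cdot 2 - 42} = \sqrt{0 \cdot 2 - 42} = \sqrt{0 - 42} = \sqrt{-42} = i \sqrt{42} \approx 6.4807 i$)
$H^{2} = \left(i \sqrt{42}\right)^{2} = -42$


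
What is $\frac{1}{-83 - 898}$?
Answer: $- \frac{1}{981} \approx -0.0010194$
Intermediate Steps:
$\frac{1}{-83 - 898} = \frac{1}{-981} = - \frac{1}{981}$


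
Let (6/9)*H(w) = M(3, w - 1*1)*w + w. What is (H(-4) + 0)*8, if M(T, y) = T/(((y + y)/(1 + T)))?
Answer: 48/5 ≈ 9.6000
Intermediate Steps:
M(T, y) = T*(1 + T)/(2*y) (M(T, y) = T/(((2*y)/(1 + T))) = T/((2*y/(1 + T))) = T*((1 + T)/(2*y)) = T*(1 + T)/(2*y))
H(w) = 3*w/2 + 9*w/(-1 + w) (H(w) = 3*(((½)*3*(1 + 3)/(w - 1*1))*w + w)/2 = 3*(((½)*3*4/(w - 1))*w + w)/2 = 3*(((½)*3*4/(-1 + w))*w + w)/2 = 3*((6/(-1 + w))*w + w)/2 = 3*(6*w/(-1 + w) + w)/2 = 3*(w + 6*w/(-1 + w))/2 = 3*w/2 + 9*w/(-1 + w))
(H(-4) + 0)*8 = ((3/2)*(-4)*(5 - 4)/(-1 - 4) + 0)*8 = ((3/2)*(-4)*1/(-5) + 0)*8 = ((3/2)*(-4)*(-⅕)*1 + 0)*8 = (6/5 + 0)*8 = (6/5)*8 = 48/5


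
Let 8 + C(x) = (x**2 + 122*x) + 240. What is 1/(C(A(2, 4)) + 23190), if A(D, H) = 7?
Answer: 1/24325 ≈ 4.1110e-5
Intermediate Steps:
C(x) = 232 + x**2 + 122*x (C(x) = -8 + ((x**2 + 122*x) + 240) = -8 + (240 + x**2 + 122*x) = 232 + x**2 + 122*x)
1/(C(A(2, 4)) + 23190) = 1/((232 + 7**2 + 122*7) + 23190) = 1/((232 + 49 + 854) + 23190) = 1/(1135 + 23190) = 1/24325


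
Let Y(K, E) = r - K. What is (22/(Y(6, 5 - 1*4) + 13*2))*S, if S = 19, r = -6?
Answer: 209/7 ≈ 29.857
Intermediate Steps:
Y(K, E) = -6 - K
(22/(Y(6, 5 - 1*4) + 13*2))*S = (22/((-6 - 1*6) + 13*2))*19 = (22/((-6 - 6) + 26))*19 = (22/(-12 + 26))*19 = (22/14)*19 = (22*(1/14))*19 = (11/7)*19 = 209/7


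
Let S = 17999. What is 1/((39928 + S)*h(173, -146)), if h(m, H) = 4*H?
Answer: -1/33829368 ≈ -2.9560e-8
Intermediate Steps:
1/((39928 + S)*h(173, -146)) = 1/((39928 + 17999)*((4*(-146)))) = 1/(57927*(-584)) = (1/57927)*(-1/584) = -1/33829368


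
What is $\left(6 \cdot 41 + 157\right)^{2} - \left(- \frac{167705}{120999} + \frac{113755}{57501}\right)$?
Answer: $\frac{376655603091017}{2319187833} \approx 1.6241 \cdot 10^{5}$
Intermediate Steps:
$\left(6 \cdot 41 + 157\right)^{2} - \left(- \frac{167705}{120999} + \frac{113755}{57501}\right) = \left(246 + 157\right)^{2} - \frac{1373678680}{2319187833} = 403^{2} + \left(\frac{167705}{120999} - \frac{113755}{57501}\right) = 162409 - \frac{1373678680}{2319187833} = \frac{376655603091017}{2319187833}$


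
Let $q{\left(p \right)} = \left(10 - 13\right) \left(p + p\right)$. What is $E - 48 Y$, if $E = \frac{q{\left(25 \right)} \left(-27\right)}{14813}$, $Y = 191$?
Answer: $- \frac{135801534}{14813} \approx -9167.7$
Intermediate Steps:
$q{\left(p \right)} = - 6 p$ ($q{\left(p \right)} = - 3 \cdot 2 p = - 6 p$)
$E = \frac{4050}{14813}$ ($E = \frac{\left(-6\right) 25 \left(-27\right)}{14813} = \left(-150\right) \left(-27\right) \frac{1}{14813} = 4050 \cdot \frac{1}{14813} = \frac{4050}{14813} \approx 0.27341$)
$E - 48 Y = \frac{4050}{14813} - 9168 = - \frac{135801534}{14813}$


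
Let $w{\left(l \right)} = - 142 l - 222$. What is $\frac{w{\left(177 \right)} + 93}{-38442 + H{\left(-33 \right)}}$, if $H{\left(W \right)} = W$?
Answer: $\frac{2807}{4275} \approx 0.65661$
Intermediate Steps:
$w{\left(l \right)} = -222 - 142 l$
$\frac{w{\left(177 \right)} + 93}{-38442 + H{\left(-33 \right)}} = \frac{\left(-222 - 25134\right) + 93}{-38442 - 33} = \frac{\left(-222 - 25134\right) + 93}{-38475} = \left(-25356 + 93\right) \left(- \frac{1}{38475}\right) = \left(-25263\right) \left(- \frac{1}{38475}\right) = \frac{2807}{4275}$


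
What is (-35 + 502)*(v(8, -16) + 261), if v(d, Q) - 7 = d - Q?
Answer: 136364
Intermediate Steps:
v(d, Q) = 7 + d - Q (v(d, Q) = 7 + (d - Q) = 7 + d - Q)
(-35 + 502)*(v(8, -16) + 261) = (-35 + 502)*((7 + 8 - 1*(-16)) + 261) = 467*((7 + 8 + 16) + 261) = 467*(31 + 261) = 467*292 = 136364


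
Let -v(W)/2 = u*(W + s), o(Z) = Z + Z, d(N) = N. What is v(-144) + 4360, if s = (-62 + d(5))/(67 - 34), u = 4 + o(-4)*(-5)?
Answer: 17184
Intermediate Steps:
o(Z) = 2*Z
u = 44 (u = 4 + (2*(-4))*(-5) = 4 - 8*(-5) = 4 + 40 = 44)
s = -19/11 (s = (-62 + 5)/(67 - 34) = -57/33 = -57*1/33 = -19/11 ≈ -1.7273)
v(W) = 152 - 88*W (v(W) = -88*(W - 19/11) = -88*(-19/11 + W) = -2*(-76 + 44*W) = 152 - 88*W)
v(-144) + 4360 = (152 - 88*(-144)) + 4360 = (152 + 12672) + 4360 = 12824 + 4360 = 17184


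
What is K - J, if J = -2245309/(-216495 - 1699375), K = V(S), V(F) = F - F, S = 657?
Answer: -204119/174170 ≈ -1.1720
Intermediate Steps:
V(F) = 0
K = 0
J = 204119/174170 (J = -2245309/(-1915870) = -2245309*(-1/1915870) = 204119/174170 ≈ 1.1720)
K - J = 0 - 1*204119/174170 = 0 - 204119/174170 = -204119/174170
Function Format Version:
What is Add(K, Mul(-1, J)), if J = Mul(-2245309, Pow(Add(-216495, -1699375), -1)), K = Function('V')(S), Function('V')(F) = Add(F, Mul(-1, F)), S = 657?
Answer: Rational(-204119, 174170) ≈ -1.1720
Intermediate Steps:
Function('V')(F) = 0
K = 0
J = Rational(204119, 174170) (J = Mul(-2245309, Pow(-1915870, -1)) = Mul(-2245309, Rational(-1, 1915870)) = Rational(204119, 174170) ≈ 1.1720)
Add(K, Mul(-1, J)) = Add(0, Mul(-1, Rational(204119, 174170))) = Add(0, Rational(-204119, 174170)) = Rational(-204119, 174170)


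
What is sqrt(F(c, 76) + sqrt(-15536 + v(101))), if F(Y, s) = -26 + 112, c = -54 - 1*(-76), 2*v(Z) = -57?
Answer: sqrt(344 + 2*I*sqrt(62258))/2 ≈ 10.898 + 5.724*I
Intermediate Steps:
v(Z) = -57/2 (v(Z) = (1/2)*(-57) = -57/2)
c = 22 (c = -54 + 76 = 22)
F(Y, s) = 86
sqrt(F(c, 76) + sqrt(-15536 + v(101))) = sqrt(86 + sqrt(-15536 - 57/2)) = sqrt(86 + sqrt(-31129/2)) = sqrt(86 + I*sqrt(62258)/2)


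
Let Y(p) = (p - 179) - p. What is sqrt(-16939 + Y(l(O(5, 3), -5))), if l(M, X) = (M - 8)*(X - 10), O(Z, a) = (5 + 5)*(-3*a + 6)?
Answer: 3*I*sqrt(1902) ≈ 130.84*I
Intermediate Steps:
O(Z, a) = 60 - 30*a (O(Z, a) = 10*(6 - 3*a) = 60 - 30*a)
l(M, X) = (-10 + X)*(-8 + M) (l(M, X) = (-8 + M)*(-10 + X) = (-10 + X)*(-8 + M))
Y(p) = -179 (Y(p) = (-179 + p) - p = -179)
sqrt(-16939 + Y(l(O(5, 3), -5))) = sqrt(-16939 - 179) = sqrt(-17118) = 3*I*sqrt(1902)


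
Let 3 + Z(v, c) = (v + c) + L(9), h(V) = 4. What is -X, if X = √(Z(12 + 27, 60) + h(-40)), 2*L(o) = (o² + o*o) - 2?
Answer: -6*√5 ≈ -13.416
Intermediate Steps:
L(o) = -1 + o² (L(o) = ((o² + o*o) - 2)/2 = ((o² + o²) - 2)/2 = (2*o² - 2)/2 = (-2 + 2*o²)/2 = -1 + o²)
Z(v, c) = 77 + c + v (Z(v, c) = -3 + ((v + c) + (-1 + 9²)) = -3 + ((c + v) + (-1 + 81)) = -3 + ((c + v) + 80) = -3 + (80 + c + v) = 77 + c + v)
X = 6*√5 (X = √((77 + 60 + (12 + 27)) + 4) = √((77 + 60 + 39) + 4) = √(176 + 4) = √180 = 6*√5 ≈ 13.416)
-X = -6*√5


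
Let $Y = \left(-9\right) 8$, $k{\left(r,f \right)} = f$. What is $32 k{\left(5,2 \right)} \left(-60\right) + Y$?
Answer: $-3912$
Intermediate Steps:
$Y = -72$
$32 k{\left(5,2 \right)} \left(-60\right) + Y = 32 \cdot 2 \left(-60\right) - 72 = 64 \left(-60\right) - 72 = -3840 - 72 = -3912$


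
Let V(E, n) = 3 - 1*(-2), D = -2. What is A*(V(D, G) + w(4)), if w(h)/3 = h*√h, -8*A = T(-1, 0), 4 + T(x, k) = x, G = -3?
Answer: 145/8 ≈ 18.125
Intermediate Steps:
T(x, k) = -4 + x
A = 5/8 (A = -(-4 - 1)/8 = -⅛*(-5) = 5/8 ≈ 0.62500)
V(E, n) = 5 (V(E, n) = 3 + 2 = 5)
w(h) = 3*h^(3/2) (w(h) = 3*(h*√h) = 3*h^(3/2))
A*(V(D, G) + w(4)) = 5*(5 + 3*4^(3/2))/8 = 5*(5 + 3*8)/8 = 5*(5 + 24)/8 = (5/8)*29 = 145/8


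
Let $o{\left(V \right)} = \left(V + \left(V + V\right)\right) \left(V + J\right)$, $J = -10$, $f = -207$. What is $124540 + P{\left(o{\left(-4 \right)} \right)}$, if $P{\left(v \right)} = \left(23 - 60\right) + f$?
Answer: $124296$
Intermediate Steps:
$o{\left(V \right)} = 3 V \left(-10 + V\right)$ ($o{\left(V \right)} = \left(V + \left(V + V\right)\right) \left(V - 10\right) = \left(V + 2 V\right) \left(-10 + V\right) = 3 V \left(-10 + V\right)$)
$P{\left(v \right)} = -244$ ($P{\left(v \right)} = \left(23 - 60\right) - 207 = -37 - 207 = -244$)
$124540 + P{\left(o{\left(-4 \right)} \right)} = 124540 - 244 = 124296$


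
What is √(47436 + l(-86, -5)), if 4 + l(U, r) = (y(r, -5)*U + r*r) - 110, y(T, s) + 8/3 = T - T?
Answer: √428187/3 ≈ 218.12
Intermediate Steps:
y(T, s) = -8/3 (y(T, s) = -8/3 + (T - T) = -8/3 + 0 = -8/3)
l(U, r) = -114 + r² - 8*U/3 (l(U, r) = -4 + ((-8*U/3 + r*r) - 110) = -4 + ((-8*U/3 + r²) - 110) = -4 + ((r² - 8*U/3) - 110) = -4 + (-110 + r² - 8*U/3) = -114 + r² - 8*U/3)
√(47436 + l(-86, -5)) = √(47436 + (-114 + (-5)² - 8/3*(-86))) = √(47436 + (-114 + 25 + 688/3)) = √(47436 + 421/3) = √(142729/3) = √428187/3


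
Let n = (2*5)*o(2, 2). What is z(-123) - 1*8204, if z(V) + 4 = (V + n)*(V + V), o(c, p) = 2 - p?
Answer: 22050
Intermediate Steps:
n = 0 (n = (2*5)*(2 - 1*2) = 10*(2 - 2) = 10*0 = 0)
z(V) = -4 + 2*V² (z(V) = -4 + (V + 0)*(V + V) = -4 + V*(2*V) = -4 + 2*V²)
z(-123) - 1*8204 = (-4 + 2*(-123)²) - 1*8204 = (-4 + 2*15129) - 8204 = (-4 + 30258) - 8204 = 30254 - 8204 = 22050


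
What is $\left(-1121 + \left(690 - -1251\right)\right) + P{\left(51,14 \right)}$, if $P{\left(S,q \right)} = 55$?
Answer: $875$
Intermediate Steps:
$\left(-1121 + \left(690 - -1251\right)\right) + P{\left(51,14 \right)} = \left(-1121 + \left(690 - -1251\right)\right) + 55 = \left(-1121 + \left(690 + 1251\right)\right) + 55 = \left(-1121 + 1941\right) + 55 = 820 + 55 = 875$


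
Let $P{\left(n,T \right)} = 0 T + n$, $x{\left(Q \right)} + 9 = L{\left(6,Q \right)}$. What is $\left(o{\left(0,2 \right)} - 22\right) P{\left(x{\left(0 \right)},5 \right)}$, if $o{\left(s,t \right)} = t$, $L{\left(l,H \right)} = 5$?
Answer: $80$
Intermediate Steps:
$x{\left(Q \right)} = -4$ ($x{\left(Q \right)} = -9 + 5 = -4$)
$P{\left(n,T \right)} = n$ ($P{\left(n,T \right)} = 0 + n = n$)
$\left(o{\left(0,2 \right)} - 22\right) P{\left(x{\left(0 \right)},5 \right)} = \left(2 - 22\right) \left(-4\right) = \left(-20\right) \left(-4\right) = 80$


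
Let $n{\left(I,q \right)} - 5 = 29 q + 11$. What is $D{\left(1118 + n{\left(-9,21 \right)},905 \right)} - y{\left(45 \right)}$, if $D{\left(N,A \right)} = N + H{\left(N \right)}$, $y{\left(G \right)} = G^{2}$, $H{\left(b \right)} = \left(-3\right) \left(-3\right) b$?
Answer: $15405$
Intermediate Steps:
$H{\left(b \right)} = 9 b$
$n{\left(I,q \right)} = 16 + 29 q$ ($n{\left(I,q \right)} = 5 + \left(29 q + 11\right) = 5 + \left(11 + 29 q\right) = 16 + 29 q$)
$D{\left(N,A \right)} = 10 N$ ($D{\left(N,A \right)} = N + 9 N = 10 N$)
$D{\left(1118 + n{\left(-9,21 \right)},905 \right)} - y{\left(45 \right)} = 10 \left(1118 + \left(16 + 29 \cdot 21\right)\right) - 45^{2} = 10 \left(1118 + \left(16 + 609\right)\right) - 2025 = 10 \left(1118 + 625\right) - 2025 = 10 \cdot 1743 - 2025 = 17430 - 2025 = 15405$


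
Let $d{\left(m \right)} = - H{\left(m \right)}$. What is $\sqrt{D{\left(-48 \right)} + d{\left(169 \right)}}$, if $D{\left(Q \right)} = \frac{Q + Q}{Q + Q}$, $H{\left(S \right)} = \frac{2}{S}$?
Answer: $\frac{\sqrt{167}}{13} \approx 0.99407$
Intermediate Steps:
$D{\left(Q \right)} = 1$ ($D{\left(Q \right)} = \frac{2 Q}{2 Q} = 2 Q \frac{1}{2 Q} = 1$)
$d{\left(m \right)} = - \frac{2}{m}$
$\sqrt{D{\left(-48 \right)} + d{\left(169 \right)}} = \sqrt{1 - \frac{2}{169}} = \sqrt{\frac{167}{169}} = \frac{\sqrt{167}}{13}$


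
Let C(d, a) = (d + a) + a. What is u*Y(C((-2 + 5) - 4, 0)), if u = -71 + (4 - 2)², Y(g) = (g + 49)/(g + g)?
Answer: 1608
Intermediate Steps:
C(d, a) = d + 2*a (C(d, a) = (a + d) + a = d + 2*a)
Y(g) = (49 + g)/(2*g) (Y(g) = (49 + g)/((2*g)) = (49 + g)*(1/(2*g)) = (49 + g)/(2*g))
u = -67 (u = -71 + 2² = -71 + 4 = -67)
u*Y(C((-2 + 5) - 4, 0)) = -67*(49 + (((-2 + 5) - 4) + 2*0))/(2*(((-2 + 5) - 4) + 2*0)) = -67*(49 + ((3 - 4) + 0))/(2*((3 - 4) + 0)) = -67*(49 + (-1 + 0))/(2*(-1 + 0)) = -67*(49 - 1)/(2*(-1)) = -67*(-1)*48/2 = -67*(-24) = 1608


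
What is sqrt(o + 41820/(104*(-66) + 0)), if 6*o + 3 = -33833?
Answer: I*sqrt(4155959379)/858 ≈ 75.136*I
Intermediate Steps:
o = -16918/3 (o = -1/2 + (1/6)*(-33833) = -1/2 - 33833/6 = -16918/3 ≈ -5639.3)
sqrt(o + 41820/(104*(-66) + 0)) = sqrt(-16918/3 + 41820/(104*(-66) + 0)) = sqrt(-16918/3 + 41820/(-6864 + 0)) = sqrt(-16918/3 + 41820/(-6864)) = sqrt(-16918/3 + 41820*(-1/6864)) = sqrt(-16918/3 - 3485/572) = sqrt(-9687551/1716) = I*sqrt(4155959379)/858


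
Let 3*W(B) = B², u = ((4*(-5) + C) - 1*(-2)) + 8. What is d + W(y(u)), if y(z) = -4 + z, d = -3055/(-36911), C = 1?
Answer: 6247124/110733 ≈ 56.416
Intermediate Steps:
u = -9 (u = ((4*(-5) + 1) - 1*(-2)) + 8 = ((-20 + 1) + 2) + 8 = (-19 + 2) + 8 = -17 + 8 = -9)
d = 3055/36911 (d = -3055*(-1/36911) = 3055/36911 ≈ 0.082767)
W(B) = B²/3
d + W(y(u)) = 3055/36911 + (-4 - 9)²/3 = 3055/36911 + (⅓)*(-13)² = 3055/36911 + (⅓)*169 = 3055/36911 + 169/3 = 6247124/110733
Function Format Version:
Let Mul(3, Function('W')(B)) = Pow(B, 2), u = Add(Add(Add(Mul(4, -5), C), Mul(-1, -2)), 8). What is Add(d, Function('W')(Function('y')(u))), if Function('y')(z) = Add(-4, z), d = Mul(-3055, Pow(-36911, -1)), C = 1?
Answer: Rational(6247124, 110733) ≈ 56.416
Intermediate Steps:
u = -9 (u = Add(Add(Add(Mul(4, -5), 1), Mul(-1, -2)), 8) = Add(Add(Add(-20, 1), 2), 8) = Add(Add(-19, 2), 8) = Add(-17, 8) = -9)
d = Rational(3055, 36911) (d = Mul(-3055, Rational(-1, 36911)) = Rational(3055, 36911) ≈ 0.082767)
Function('W')(B) = Mul(Rational(1, 3), Pow(B, 2))
Add(d, Function('W')(Function('y')(u))) = Add(Rational(3055, 36911), Mul(Rational(1, 3), Pow(Add(-4, -9), 2))) = Add(Rational(3055, 36911), Mul(Rational(1, 3), Pow(-13, 2))) = Add(Rational(3055, 36911), Mul(Rational(1, 3), 169)) = Add(Rational(3055, 36911), Rational(169, 3)) = Rational(6247124, 110733)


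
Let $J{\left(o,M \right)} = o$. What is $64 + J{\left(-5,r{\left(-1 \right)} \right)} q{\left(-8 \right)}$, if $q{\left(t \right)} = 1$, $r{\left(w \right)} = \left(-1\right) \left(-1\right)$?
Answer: $59$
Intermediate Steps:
$r{\left(w \right)} = 1$
$64 + J{\left(-5,r{\left(-1 \right)} \right)} q{\left(-8 \right)} = 64 - 5 = 59$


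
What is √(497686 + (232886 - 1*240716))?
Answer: 8*√7654 ≈ 699.90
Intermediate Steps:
√(497686 + (232886 - 1*240716)) = √(497686 + (232886 - 240716)) = √(497686 - 7830) = √489856 = 8*√7654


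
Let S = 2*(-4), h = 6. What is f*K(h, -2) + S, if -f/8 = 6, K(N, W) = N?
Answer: -296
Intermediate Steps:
S = -8
f = -48 (f = -8*6 = -48)
f*K(h, -2) + S = -48*6 - 8 = -288 - 8 = -296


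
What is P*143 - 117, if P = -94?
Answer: -13559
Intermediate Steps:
P*143 - 117 = -94*143 - 117 = -13442 - 117 = -13559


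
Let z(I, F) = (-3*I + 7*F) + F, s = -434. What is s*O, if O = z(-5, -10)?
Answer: 28210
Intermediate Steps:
z(I, F) = -3*I + 8*F
O = -65 (O = -3*(-5) + 8*(-10) = 15 - 80 = -65)
s*O = -434*(-65) = 28210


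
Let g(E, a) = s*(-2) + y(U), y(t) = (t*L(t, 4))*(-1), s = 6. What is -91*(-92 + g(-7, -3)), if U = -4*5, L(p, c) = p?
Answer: 45864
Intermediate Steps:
U = -20
y(t) = -t**2 (y(t) = (t*t)*(-1) = t**2*(-1) = -t**2)
g(E, a) = -412 (g(E, a) = 6*(-2) - 1*(-20)**2 = -12 - 1*400 = -12 - 400 = -412)
-91*(-92 + g(-7, -3)) = -91*(-92 - 412) = -91*(-504) = 45864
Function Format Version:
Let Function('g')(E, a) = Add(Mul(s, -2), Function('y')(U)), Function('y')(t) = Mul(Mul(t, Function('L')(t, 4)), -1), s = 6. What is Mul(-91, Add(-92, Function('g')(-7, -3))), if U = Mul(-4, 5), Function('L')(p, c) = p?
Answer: 45864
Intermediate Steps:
U = -20
Function('y')(t) = Mul(-1, Pow(t, 2)) (Function('y')(t) = Mul(Mul(t, t), -1) = Mul(Pow(t, 2), -1) = Mul(-1, Pow(t, 2)))
Function('g')(E, a) = -412 (Function('g')(E, a) = Add(Mul(6, -2), Mul(-1, Pow(-20, 2))) = Add(-12, Mul(-1, 400)) = Add(-12, -400) = -412)
Mul(-91, Add(-92, Function('g')(-7, -3))) = Mul(-91, Add(-92, -412)) = Mul(-91, -504) = 45864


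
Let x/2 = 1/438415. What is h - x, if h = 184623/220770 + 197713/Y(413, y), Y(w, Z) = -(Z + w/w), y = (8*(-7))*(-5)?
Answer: -1274245020475783/1813178343570 ≈ -702.77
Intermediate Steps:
y = 280 (y = -56*(-5) = 280)
Y(w, Z) = -1 - Z (Y(w, Z) = -(Z + 1) = -(1 + Z) = -1 - Z)
x = 2/438415 ≈ 4.5619e-6
h = -14532406649/20678790 (h = 184623/220770 + 197713/(-1 - 1*280) = 184623*(1/220770) + 197713/(-1 - 280) = 61541/73590 + 197713/(-281) = 61541/73590 + 197713*(-1/281) = 61541/73590 - 197713/281 = -14532406649/20678790 ≈ -702.77)
h - x = -14532406649/20678790 - 1*2/438415 = -14532406649/20678790 - 2/438415 = -1274245020475783/1813178343570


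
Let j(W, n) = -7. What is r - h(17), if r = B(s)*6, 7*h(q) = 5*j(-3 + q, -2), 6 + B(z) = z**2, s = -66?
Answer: 26105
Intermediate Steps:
B(z) = -6 + z**2
h(q) = -5 (h(q) = (5*(-7))/7 = (1/7)*(-35) = -5)
r = 26100 (r = (-6 + (-66)**2)*6 = (-6 + 4356)*6 = 4350*6 = 26100)
r - h(17) = 26100 - 1*(-5) = 26100 + 5 = 26105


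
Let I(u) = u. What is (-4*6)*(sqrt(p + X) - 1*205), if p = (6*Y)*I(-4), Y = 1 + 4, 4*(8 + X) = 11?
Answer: 4920 - 12*I*sqrt(501) ≈ 4920.0 - 268.6*I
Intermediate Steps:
X = -21/4 (X = -8 + (1/4)*11 = -8 + 11/4 = -21/4 ≈ -5.2500)
Y = 5
p = -120 (p = (6*5)*(-4) = 30*(-4) = -120)
(-4*6)*(sqrt(p + X) - 1*205) = (-4*6)*(sqrt(-120 - 21/4) - 1*205) = -24*(sqrt(-501/4) - 205) = -24*(I*sqrt(501)/2 - 205) = -24*(-205 + I*sqrt(501)/2) = 4920 - 12*I*sqrt(501)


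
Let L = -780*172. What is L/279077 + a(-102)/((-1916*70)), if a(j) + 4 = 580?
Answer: -2269285944/4678725905 ≈ -0.48502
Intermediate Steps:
L = -134160
a(j) = 576 (a(j) = -4 + 580 = 576)
L/279077 + a(-102)/((-1916*70)) = -134160/279077 + 576/((-1916*70)) = -134160*1/279077 + 576/(-134120) = -134160/279077 + 576*(-1/134120) = -134160/279077 - 72/16765 = -2269285944/4678725905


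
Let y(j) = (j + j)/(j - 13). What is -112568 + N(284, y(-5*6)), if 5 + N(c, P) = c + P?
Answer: -4828367/43 ≈ -1.1229e+5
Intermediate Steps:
y(j) = 2*j/(-13 + j) (y(j) = (2*j)/(-13 + j) = 2*j/(-13 + j))
N(c, P) = -5 + P + c (N(c, P) = -5 + (c + P) = -5 + (P + c) = -5 + P + c)
-112568 + N(284, y(-5*6)) = -112568 + (-5 + 2*(-5*6)/(-13 - 5*6) + 284) = -112568 + (-5 + 2*(-30)/(-13 - 30) + 284) = -112568 + (-5 + 2*(-30)/(-43) + 284) = -112568 + (-5 + 2*(-30)*(-1/43) + 284) = -112568 + (-5 + 60/43 + 284) = -112568 + 12057/43 = -4828367/43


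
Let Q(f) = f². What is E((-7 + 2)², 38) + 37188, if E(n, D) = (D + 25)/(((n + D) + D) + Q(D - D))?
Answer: 3756051/101 ≈ 37189.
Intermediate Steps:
E(n, D) = (25 + D)/(n + 2*D) (E(n, D) = (D + 25)/(((n + D) + D) + (D - D)²) = (25 + D)/(((D + n) + D) + 0²) = (25 + D)/((n + 2*D) + 0) = (25 + D)/(n + 2*D))
E((-7 + 2)², 38) + 37188 = (25 + 38)/((-7 + 2)² + 2*38) + 37188 = 63/((-5)² + 76) + 37188 = 63/(25 + 76) + 37188 = 63/101 + 37188 = 3756051/101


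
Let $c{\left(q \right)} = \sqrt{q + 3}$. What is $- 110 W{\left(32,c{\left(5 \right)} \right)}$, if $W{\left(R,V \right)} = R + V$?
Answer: $-3520 - 220 \sqrt{2} \approx -3831.1$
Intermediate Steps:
$c{\left(q \right)} = \sqrt{3 + q}$
$- 110 W{\left(32,c{\left(5 \right)} \right)} = - 110 \left(32 + \sqrt{3 + 5}\right) = - 110 \left(32 + \sqrt{8}\right) = - 110 \left(32 + 2 \sqrt{2}\right) = -3520 - 220 \sqrt{2}$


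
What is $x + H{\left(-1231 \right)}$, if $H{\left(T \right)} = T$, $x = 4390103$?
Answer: $4388872$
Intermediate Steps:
$x + H{\left(-1231 \right)} = 4390103 - 1231 = 4388872$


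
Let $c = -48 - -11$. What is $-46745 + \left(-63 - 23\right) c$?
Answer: $-43563$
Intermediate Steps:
$c = -37$ ($c = -48 + 11 = -37$)
$-46745 + \left(-63 - 23\right) c = -46745 + \left(-63 - 23\right) \left(-37\right) = -46745 - -3182 = -46745 + 3182 = -43563$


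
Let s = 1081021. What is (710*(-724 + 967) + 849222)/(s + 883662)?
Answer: 44424/85421 ≈ 0.52006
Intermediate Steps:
(710*(-724 + 967) + 849222)/(s + 883662) = (710*(-724 + 967) + 849222)/(1081021 + 883662) = (710*243 + 849222)/1964683 = (172530 + 849222)*(1/1964683) = 1021752*(1/1964683) = 44424/85421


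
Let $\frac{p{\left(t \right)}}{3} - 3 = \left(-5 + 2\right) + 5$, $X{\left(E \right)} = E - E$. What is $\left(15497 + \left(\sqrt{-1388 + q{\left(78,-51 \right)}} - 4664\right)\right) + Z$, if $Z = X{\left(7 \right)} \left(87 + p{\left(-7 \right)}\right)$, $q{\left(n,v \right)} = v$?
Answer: $10833 + i \sqrt{1439} \approx 10833.0 + 37.934 i$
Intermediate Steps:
$X{\left(E \right)} = 0$
$p{\left(t \right)} = 15$ ($p{\left(t \right)} = 9 + 3 \left(\left(-5 + 2\right) + 5\right) = 9 + 3 \left(-3 + 5\right) = 9 + 3 \cdot 2 = 9 + 6 = 15$)
$Z = 0$ ($Z = 0 \left(87 + 15\right) = 0 \cdot 102 = 0$)
$\left(15497 + \left(\sqrt{-1388 + q{\left(78,-51 \right)}} - 4664\right)\right) + Z = \left(15497 - \left(4664 - \sqrt{-1388 - 51}\right)\right) + 0 = \left(15497 - \left(4664 - \sqrt{-1439}\right)\right) + 0 = \left(15497 - \left(4664 - i \sqrt{1439}\right)\right) + 0 = \left(10833 + i \sqrt{1439}\right) + 0 = 10833 + i \sqrt{1439}$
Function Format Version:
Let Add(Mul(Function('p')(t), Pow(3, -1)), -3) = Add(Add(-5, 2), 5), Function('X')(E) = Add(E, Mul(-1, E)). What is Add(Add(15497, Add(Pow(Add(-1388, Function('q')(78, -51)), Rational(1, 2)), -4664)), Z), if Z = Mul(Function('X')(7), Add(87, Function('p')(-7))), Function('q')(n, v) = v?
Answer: Add(10833, Mul(I, Pow(1439, Rational(1, 2)))) ≈ Add(10833., Mul(37.934, I))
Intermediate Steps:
Function('X')(E) = 0
Function('p')(t) = 15 (Function('p')(t) = Add(9, Mul(3, Add(Add(-5, 2), 5))) = Add(9, Mul(3, Add(-3, 5))) = Add(9, Mul(3, 2)) = Add(9, 6) = 15)
Z = 0 (Z = Mul(0, Add(87, 15)) = Mul(0, 102) = 0)
Add(Add(15497, Add(Pow(Add(-1388, Function('q')(78, -51)), Rational(1, 2)), -4664)), Z) = Add(Add(15497, Add(Pow(Add(-1388, -51), Rational(1, 2)), -4664)), 0) = Add(Add(15497, Add(Pow(-1439, Rational(1, 2)), -4664)), 0) = Add(Add(15497, Add(Mul(I, Pow(1439, Rational(1, 2))), -4664)), 0) = Add(Add(15497, Add(-4664, Mul(I, Pow(1439, Rational(1, 2))))), 0) = Add(Add(10833, Mul(I, Pow(1439, Rational(1, 2)))), 0) = Add(10833, Mul(I, Pow(1439, Rational(1, 2))))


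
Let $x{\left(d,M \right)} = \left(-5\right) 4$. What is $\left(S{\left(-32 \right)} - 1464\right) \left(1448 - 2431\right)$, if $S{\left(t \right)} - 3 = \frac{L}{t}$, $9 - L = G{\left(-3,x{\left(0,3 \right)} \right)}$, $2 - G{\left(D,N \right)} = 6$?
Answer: $\frac{45969995}{32} \approx 1.4366 \cdot 10^{6}$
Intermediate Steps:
$x{\left(d,M \right)} = -20$
$G{\left(D,N \right)} = -4$ ($G{\left(D,N \right)} = 2 - 6 = -4$)
$L = 13$ ($L = 9 - -4 = 9 + 4 = 13$)
$S{\left(t \right)} = 3 + \frac{13}{t}$
$\left(S{\left(-32 \right)} - 1464\right) \left(1448 - 2431\right) = \left(\left(3 + \frac{13}{-32}\right) - 1464\right) \left(1448 - 2431\right) = \left(\left(3 + 13 \left(- \frac{1}{32}\right)\right) - 1464\right) \left(-983\right) = \left(\left(3 - \frac{13}{32}\right) - 1464\right) \left(-983\right) = \left(\frac{83}{32} - 1464\right) \left(-983\right) = \left(- \frac{46765}{32}\right) \left(-983\right) = \frac{45969995}{32}$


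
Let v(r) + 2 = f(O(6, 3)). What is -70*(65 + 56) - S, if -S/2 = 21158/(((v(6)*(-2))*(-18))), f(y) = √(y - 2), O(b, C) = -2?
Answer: -315499/36 - 10579*I/36 ≈ -8763.9 - 293.86*I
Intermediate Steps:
f(y) = √(-2 + y)
v(r) = -2 + 2*I (v(r) = -2 + √(-2 - 2) = -2 + √(-4) = -2 + 2*I)
S = -10579*(-72 - 72*I)/2592 (S = -42316/(((-2 + 2*I)*(-2))*(-18)) = -42316/((4 - 4*I)*(-18)) = -42316/(-72 + 72*I) = -42316*(-72 - 72*I)/10368 = -10579*(-72 - 72*I)/2592 ≈ 293.86 + 293.86*I)
-70*(65 + 56) - S = -70*(65 + 56) - (10579/36 + 10579*I/36) = -70*121 + (-10579/36 - 10579*I/36) = -8470 + (-10579/36 - 10579*I/36) = -315499/36 - 10579*I/36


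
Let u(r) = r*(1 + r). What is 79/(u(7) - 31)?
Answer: 79/25 ≈ 3.1600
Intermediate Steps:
79/(u(7) - 31) = 79/(7*(1 + 7) - 31) = 79/(7*8 - 31) = 79/(56 - 31) = 79/25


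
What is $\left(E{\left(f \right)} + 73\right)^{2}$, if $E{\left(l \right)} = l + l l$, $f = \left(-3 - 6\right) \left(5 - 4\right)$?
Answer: $21025$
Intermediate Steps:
$f = -9$ ($f = \left(-9\right) 1 = -9$)
$E{\left(l \right)} = l + l^{2}$
$\left(E{\left(f \right)} + 73\right)^{2} = \left(- 9 \left(1 - 9\right) + 73\right)^{2} = \left(\left(-9\right) \left(-8\right) + 73\right)^{2} = \left(72 + 73\right)^{2} = 145^{2} = 21025$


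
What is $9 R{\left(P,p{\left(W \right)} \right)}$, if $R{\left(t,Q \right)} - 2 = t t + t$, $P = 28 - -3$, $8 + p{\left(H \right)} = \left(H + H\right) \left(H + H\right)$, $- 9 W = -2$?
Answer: $8946$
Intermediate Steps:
$W = \frac{2}{9}$ ($W = \left(- \frac{1}{9}\right) \left(-2\right) = \frac{2}{9} \approx 0.22222$)
$p{\left(H \right)} = -8 + 4 H^{2}$ ($p{\left(H \right)} = -8 + \left(H + H\right) \left(H + H\right) = -8 + 2 H 2 H = -8 + 4 H^{2}$)
$P = 31$ ($P = 28 + 3 = 31$)
$R{\left(t,Q \right)} = 2 + t + t^{2}$ ($R{\left(t,Q \right)} = 2 + \left(t t + t\right) = 2 + \left(t^{2} + t\right) = 2 + \left(t + t^{2}\right) = 2 + t + t^{2}$)
$9 R{\left(P,p{\left(W \right)} \right)} = 9 \left(2 + 31 + 31^{2}\right) = 9 \left(2 + 31 + 961\right) = 9 \cdot 994 = 8946$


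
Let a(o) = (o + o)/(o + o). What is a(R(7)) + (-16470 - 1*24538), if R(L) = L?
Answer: -41007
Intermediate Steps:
a(o) = 1 (a(o) = (2*o)/((2*o)) = (2*o)*(1/(2*o)) = 1)
a(R(7)) + (-16470 - 1*24538) = 1 + (-16470 - 1*24538) = 1 + (-16470 - 24538) = 1 - 41008 = -41007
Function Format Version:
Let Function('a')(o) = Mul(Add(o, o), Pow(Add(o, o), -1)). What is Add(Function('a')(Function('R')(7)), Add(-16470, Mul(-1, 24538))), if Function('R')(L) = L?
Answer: -41007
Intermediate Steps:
Function('a')(o) = 1 (Function('a')(o) = Mul(Mul(2, o), Pow(Mul(2, o), -1)) = Mul(Mul(2, o), Mul(Rational(1, 2), Pow(o, -1))) = 1)
Add(Function('a')(Function('R')(7)), Add(-16470, Mul(-1, 24538))) = Add(1, Add(-16470, Mul(-1, 24538))) = Add(1, Add(-16470, -24538)) = Add(1, -41008) = -41007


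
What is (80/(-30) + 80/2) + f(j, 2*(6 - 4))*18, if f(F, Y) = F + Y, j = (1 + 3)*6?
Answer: 1624/3 ≈ 541.33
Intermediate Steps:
j = 24 (j = 4*6 = 24)
(80/(-30) + 80/2) + f(j, 2*(6 - 4))*18 = (80/(-30) + 80/2) + (24 + 2*(6 - 4))*18 = (80*(-1/30) + 80*(½)) + (24 + 2*2)*18 = (-8/3 + 40) + (24 + 4)*18 = 112/3 + 28*18 = 112/3 + 504 = 1624/3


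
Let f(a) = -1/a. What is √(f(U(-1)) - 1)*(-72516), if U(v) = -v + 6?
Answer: -145032*I*√14/7 ≈ -77523.0*I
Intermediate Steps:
U(v) = 6 - v
√(f(U(-1)) - 1)*(-72516) = √(-1/(6 - 1*(-1)) - 1)*(-72516) = √(-1/(6 + 1) - 1)*(-72516) = √(-1/7 - 1)*(-72516) = √(-1*⅐ - 1)*(-72516) = √(-⅐ - 1)*(-72516) = √(-8/7)*(-72516) = (2*I*√14/7)*(-72516) = -145032*I*√14/7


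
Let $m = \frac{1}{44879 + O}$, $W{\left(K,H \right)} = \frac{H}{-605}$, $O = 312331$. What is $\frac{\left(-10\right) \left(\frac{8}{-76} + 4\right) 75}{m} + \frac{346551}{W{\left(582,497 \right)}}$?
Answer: $- \frac{138832192095}{133} \approx -1.0439 \cdot 10^{9}$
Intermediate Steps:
$W{\left(K,H \right)} = - \frac{H}{605}$ ($W{\left(K,H \right)} = H \left(- \frac{1}{605}\right) = - \frac{H}{605}$)
$m = \frac{1}{357210}$ ($m = \frac{1}{44879 + 312331} = \frac{1}{357210} \approx 2.7995 \cdot 10^{-6}$)
$\frac{\left(-10\right) \left(\frac{8}{-76} + 4\right) 75}{m} + \frac{346551}{W{\left(582,497 \right)}} = - 10 \left(\frac{8}{-76} + 4\right) 75 \frac{1}{\frac{1}{357210}} + \frac{346551}{\left(- \frac{1}{605}\right) 497} = - 10 \left(8 \left(- \frac{1}{76}\right) + 4\right) 75 \cdot 357210 + \frac{346551}{- \frac{497}{605}} = - 10 \left(- \frac{2}{19} + 4\right) 75 \cdot 357210 + 346551 \left(- \frac{605}{497}\right) = - 10 \cdot \frac{74}{19} \cdot 75 \cdot 357210 - \frac{2953005}{7} = \left(-10\right) \frac{5550}{19} \cdot 357210 - \frac{2953005}{7} = \left(- \frac{55500}{19}\right) 357210 - \frac{2953005}{7} = - \frac{19825155000}{19} - \frac{2953005}{7} = - \frac{138832192095}{133}$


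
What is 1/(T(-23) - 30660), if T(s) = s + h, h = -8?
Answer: -1/30691 ≈ -3.2583e-5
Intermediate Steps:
T(s) = -8 + s (T(s) = s - 8 = -8 + s)
1/(T(-23) - 30660) = 1/((-8 - 23) - 30660) = 1/(-31 - 30660) = 1/(-30691) = -1/30691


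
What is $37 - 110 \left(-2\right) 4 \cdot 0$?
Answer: $37$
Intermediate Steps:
$37 - 110 \left(-2\right) 4 \cdot 0 = 37 - 110 \left(\left(-8\right) 0\right) = 37 - 0 = 37 + 0 = 37$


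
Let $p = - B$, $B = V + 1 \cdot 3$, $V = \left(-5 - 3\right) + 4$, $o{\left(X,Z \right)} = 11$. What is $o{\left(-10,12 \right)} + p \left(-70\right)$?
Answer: $-59$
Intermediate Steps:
$V = -4$ ($V = -8 + 4 = -4$)
$B = -1$ ($B = -4 + 1 \cdot 3 = -4 + 3 = -1$)
$p = 1$ ($p = \left(-1\right) \left(-1\right) = 1$)
$o{\left(-10,12 \right)} + p \left(-70\right) = 11 + 1 \left(-70\right) = 11 - 70 = -59$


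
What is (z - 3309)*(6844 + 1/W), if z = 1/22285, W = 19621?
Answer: -1980480347587400/87450797 ≈ -2.2647e+7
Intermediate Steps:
z = 1/22285 ≈ 4.4873e-5
(z - 3309)*(6844 + 1/W) = (1/22285 - 3309)*(6844 + 1/19621) = -73741064*(6844 + 1/19621)/22285 = -73741064/22285*134286125/19621 = -1980480347587400/87450797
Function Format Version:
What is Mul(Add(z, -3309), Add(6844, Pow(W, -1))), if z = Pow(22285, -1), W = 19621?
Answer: Rational(-1980480347587400, 87450797) ≈ -2.2647e+7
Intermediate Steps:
z = Rational(1, 22285) ≈ 4.4873e-5
Mul(Add(z, -3309), Add(6844, Pow(W, -1))) = Mul(Add(Rational(1, 22285), -3309), Add(6844, Pow(19621, -1))) = Mul(Rational(-73741064, 22285), Add(6844, Rational(1, 19621))) = Mul(Rational(-73741064, 22285), Rational(134286125, 19621)) = Rational(-1980480347587400, 87450797)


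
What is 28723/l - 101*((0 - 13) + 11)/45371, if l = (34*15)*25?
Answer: 1305766733/578480250 ≈ 2.2572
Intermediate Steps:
l = 12750 (l = 510*25 = 12750)
28723/l - 101*((0 - 13) + 11)/45371 = 28723/12750 - 101*((0 - 13) + 11)/45371 = 28723*(1/12750) - 101*(-13 + 11)*(1/45371) = 28723/12750 - 101*(-2)*(1/45371) = 28723/12750 + 202*(1/45371) = 28723/12750 + 202/45371 = 1305766733/578480250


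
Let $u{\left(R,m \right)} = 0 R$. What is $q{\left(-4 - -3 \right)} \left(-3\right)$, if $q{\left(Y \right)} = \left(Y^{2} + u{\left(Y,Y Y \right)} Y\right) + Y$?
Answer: $0$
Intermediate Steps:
$u{\left(R,m \right)} = 0$
$q{\left(Y \right)} = Y + Y^{2}$ ($q{\left(Y \right)} = \left(Y^{2} + 0 Y\right) + Y = \left(Y^{2} + 0\right) + Y = Y^{2} + Y = Y + Y^{2}$)
$q{\left(-4 - -3 \right)} \left(-3\right) = \left(-4 - -3\right) \left(1 - 1\right) \left(-3\right) = \left(-4 + 3\right) \left(1 + \left(-4 + 3\right)\right) \left(-3\right) = - (1 - 1) \left(-3\right) = \left(-1\right) 0 \left(-3\right) = 0 \left(-3\right) = 0$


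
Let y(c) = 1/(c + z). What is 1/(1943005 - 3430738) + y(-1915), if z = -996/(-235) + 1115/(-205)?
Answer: -4784256683/9155803453134 ≈ -0.00052254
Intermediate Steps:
z = -11569/9635 (z = -996*(-1/235) + 1115*(-1/205) = 996/235 - 223/41 = -11569/9635 ≈ -1.2007)
y(c) = 1/(-11569/9635 + c) (y(c) = 1/(c - 11569/9635) = 1/(-11569/9635 + c))
1/(1943005 - 3430738) + y(-1915) = 1/(1943005 - 3430738) + 9635/(-11569 + 9635*(-1915)) = 1/(-1487733) + 9635/(-11569 - 18451025) = -1/1487733 + 9635/(-18462594) = -1/1487733 + 9635*(-1/18462594) = -1/1487733 - 9635/18462594 = -4784256683/9155803453134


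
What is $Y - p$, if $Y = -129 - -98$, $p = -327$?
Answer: $296$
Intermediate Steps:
$Y = -31$ ($Y = -129 + 98 = -31$)
$Y - p = -31 - -327 = -31 + 327 = 296$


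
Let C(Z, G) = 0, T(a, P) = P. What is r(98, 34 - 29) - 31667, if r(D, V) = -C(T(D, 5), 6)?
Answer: -31667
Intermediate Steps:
r(D, V) = 0 (r(D, V) = -1*0 = 0)
r(98, 34 - 29) - 31667 = 0 - 31667 = -31667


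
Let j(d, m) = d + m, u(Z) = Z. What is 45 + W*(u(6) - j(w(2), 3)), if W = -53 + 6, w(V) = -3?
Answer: -237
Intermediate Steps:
W = -47
45 + W*(u(6) - j(w(2), 3)) = 45 - 47*(6 - (-3 + 3)) = 45 - 47*(6 - 1*0) = 45 - 47*(6 + 0) = 45 - 47*6 = 45 - 282 = -237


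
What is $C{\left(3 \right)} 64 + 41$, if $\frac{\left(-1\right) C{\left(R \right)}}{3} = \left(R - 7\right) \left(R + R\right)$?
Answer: $4649$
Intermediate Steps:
$C{\left(R \right)} = - 6 R \left(-7 + R\right)$ ($C{\left(R \right)} = - 3 \left(R - 7\right) \left(R + R\right) = - 3 \left(-7 + R\right) 2 R = - 3 \cdot 2 R \left(-7 + R\right) = - 6 R \left(-7 + R\right)$)
$C{\left(3 \right)} 64 + 41 = 6 \cdot 3 \left(7 - 3\right) 64 + 41 = 6 \cdot 3 \cdot 4 \cdot 64 + 41 = 72 \cdot 64 + 41 = 4608 + 41 = 4649$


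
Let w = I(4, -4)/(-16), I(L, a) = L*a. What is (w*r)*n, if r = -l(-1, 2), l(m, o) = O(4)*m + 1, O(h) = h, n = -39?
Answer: -117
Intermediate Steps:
l(m, o) = 1 + 4*m (l(m, o) = 4*m + 1 = 1 + 4*m)
w = 1 (w = (4*(-4))/(-16) = -16*(-1/16) = 1)
r = 3 (r = -(1 + 4*(-1)) = -(1 - 4) = -1*(-3) = 3)
(w*r)*n = (1*3)*(-39) = 3*(-39) = -117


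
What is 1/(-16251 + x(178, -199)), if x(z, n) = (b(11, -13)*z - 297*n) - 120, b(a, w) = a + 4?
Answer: 1/45402 ≈ 2.2025e-5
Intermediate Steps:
b(a, w) = 4 + a
x(z, n) = -120 - 297*n + 15*z (x(z, n) = ((4 + 11)*z - 297*n) - 120 = (15*z - 297*n) - 120 = (-297*n + 15*z) - 120 = -120 - 297*n + 15*z)
1/(-16251 + x(178, -199)) = 1/(-16251 + (-120 - 297*(-199) + 15*178)) = 1/(-16251 + (-120 + 59103 + 2670)) = 1/(-16251 + 61653) = 1/45402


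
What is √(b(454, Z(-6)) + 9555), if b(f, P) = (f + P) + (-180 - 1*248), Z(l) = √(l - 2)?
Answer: √(9581 + 2*I*√2) ≈ 97.883 + 0.014*I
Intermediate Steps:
Z(l) = √(-2 + l)
b(f, P) = -428 + P + f (b(f, P) = (P + f) + (-180 - 248) = (P + f) - 428 = -428 + P + f)
√(b(454, Z(-6)) + 9555) = √((-428 + √(-2 - 6) + 454) + 9555) = √((-428 + √(-8) + 454) + 9555) = √((-428 + 2*I*√2 + 454) + 9555) = √((26 + 2*I*√2) + 9555) = √(9581 + 2*I*√2)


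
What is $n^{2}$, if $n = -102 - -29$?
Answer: $5329$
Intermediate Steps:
$n = -73$ ($n = -102 + 29 = -73$)
$n^{2} = \left(-73\right)^{2} = 5329$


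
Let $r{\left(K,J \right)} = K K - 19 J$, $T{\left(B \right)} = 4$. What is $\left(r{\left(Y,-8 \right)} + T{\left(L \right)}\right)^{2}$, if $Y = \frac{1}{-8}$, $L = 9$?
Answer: $\frac{99700225}{4096} \approx 24341.0$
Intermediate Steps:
$Y = - \frac{1}{8} \approx -0.125$
$r{\left(K,J \right)} = K^{2} - 19 J$
$\left(r{\left(Y,-8 \right)} + T{\left(L \right)}\right)^{2} = \left(\left(\left(- \frac{1}{8}\right)^{2} - -152\right) + 4\right)^{2} = \left(\left(\frac{1}{64} + 152\right) + 4\right)^{2} = \left(\frac{9729}{64} + 4\right)^{2} = \left(\frac{9985}{64}\right)^{2} = \frac{99700225}{4096}$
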